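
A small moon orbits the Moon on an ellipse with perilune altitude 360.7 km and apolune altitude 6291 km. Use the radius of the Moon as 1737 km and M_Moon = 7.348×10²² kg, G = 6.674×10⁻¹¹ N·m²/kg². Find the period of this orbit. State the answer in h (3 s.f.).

T ≈ 8.98 h

μ = GM = 6.674×10⁻¹¹ × 7.348×10²² = 4.904×10¹² m³/s².
r_p = 1737 + 360.7 = 2097.7 km = 2.0977×10⁶ m.
r_a = 1737 + 6291 = 8028.0 km = 8.0280×10⁶ m.
Semi-major axis a = (r_p + r_a)/2 = (2097.7 + 8028.0)/2 = 5062.9 km = 5.063×10⁶ m.
By Kepler's third law T = 2π√(a³/μ) = 2π × 5.144×10³ = 3.232×10⁴ s.
= 8.978 h.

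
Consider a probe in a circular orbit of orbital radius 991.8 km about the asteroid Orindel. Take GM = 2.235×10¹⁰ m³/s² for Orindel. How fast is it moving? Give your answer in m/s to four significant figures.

v ≈ 150.1 m/s

r = 991.8 km = 9.918×10⁵ m.
For a circular orbit v = √(μ/r) = √(2.235×10¹⁰ / 9.918×10⁵) = √(2.253×10⁴) = 150.1 m/s.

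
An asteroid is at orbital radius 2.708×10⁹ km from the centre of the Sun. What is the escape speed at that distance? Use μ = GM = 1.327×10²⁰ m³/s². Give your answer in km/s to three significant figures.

v_esc ≈ 9.90 km/s

r = 2.708×10⁹ km = 2.708×10¹² m.
Escape speed v_esc = √(2μ/r) = √(2 × 1.327×10²⁰ / 2.708×10¹²) = √(9.801×10⁷) = 9900 m/s.
= 9.900 km/s.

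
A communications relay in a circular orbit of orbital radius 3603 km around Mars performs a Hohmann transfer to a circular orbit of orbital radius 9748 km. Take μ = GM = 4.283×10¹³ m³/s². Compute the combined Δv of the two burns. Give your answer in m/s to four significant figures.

r₁ = 3603 km = 3.603×10⁶ m.
r₂ = 9748 km = 9.748×10⁶ m.
Transfer ellipse a_t = (r₁ + r₂)/2 = 6.676×10⁶ m.
At r₁: circular v_c1 = √(μ/r₁) = 3448 m/s; transfer-periapsis v_p = √[μ(2/r₁ − 1/a_t)] = 4166 m/s.
Δv₁ = v_p − v_c1 = 718.6 m/s.
At r₂: circular v_c2 = √(μ/r₂) = 2096 m/s; transfer-apoapsis v_a = √[μ(2/r₂ − 1/a_t)] = 1540 m/s.
Δv₂ = v_c2 − v_a = 556.2 m/s.
Total Δv = Δv₁ + Δv₂ = 1275 m/s.

Δv_total ≈ 1275 m/s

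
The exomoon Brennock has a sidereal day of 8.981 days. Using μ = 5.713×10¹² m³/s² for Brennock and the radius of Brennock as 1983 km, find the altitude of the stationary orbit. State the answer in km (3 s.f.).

T = 8.981 days = 7.760×10⁵ s.
A synchronous orbit has period T, so by Kepler's third law a = (μT²/4π²)^(1/3).
μT²/4π² = 5.713×10¹² × (7.760×10⁵)² / 39.48 = 8.713×10²² m³.
a = 4.433×10⁷ m = 44333 km.
Altitude h = a − R = 44333 − 1983 = 42350 km.

h_sync ≈ 42400 km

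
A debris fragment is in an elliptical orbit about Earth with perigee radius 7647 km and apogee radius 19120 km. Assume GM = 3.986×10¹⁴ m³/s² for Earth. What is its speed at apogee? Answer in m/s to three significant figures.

v ≈ 3450 m/s

Semi-major axis a = (r_p + r_a)/2 = 13384 km = 1.338×10⁷ m.
Vis-viva: v² = μ(2/r − 1/a) = 3.986×10¹⁴ × (1.046×10⁻⁷ − 7.472×10⁻⁸) = 1.191×10⁷ m²/s².
v = 3451 m/s.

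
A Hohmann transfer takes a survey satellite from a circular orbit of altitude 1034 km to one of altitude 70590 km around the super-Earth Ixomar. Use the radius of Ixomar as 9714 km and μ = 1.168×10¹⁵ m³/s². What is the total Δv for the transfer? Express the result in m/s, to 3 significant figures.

r₁ = 9714 + 1034 = 10748 km = 1.0748×10⁷ m.
r₂ = 9714 + 70590 = 80304 km = 8.0304×10⁷ m.
Transfer ellipse a_t = (r₁ + r₂)/2 = 4.553×10⁷ m.
At r₁: circular v_c1 = √(μ/r₁) = 10420 m/s; transfer-periapsis v_p = √[μ(2/r₁ − 1/a_t)] = 13850 m/s.
Δv₁ = v_p − v_c1 = 3421 m/s.
At r₂: circular v_c2 = √(μ/r₂) = 3814 m/s; transfer-apoapsis v_a = √[μ(2/r₂ − 1/a_t)] = 1853 m/s.
Δv₂ = v_c2 − v_a = 1961 m/s.
Total Δv = Δv₁ + Δv₂ = 5381 m/s.

Δv_total ≈ 5380 m/s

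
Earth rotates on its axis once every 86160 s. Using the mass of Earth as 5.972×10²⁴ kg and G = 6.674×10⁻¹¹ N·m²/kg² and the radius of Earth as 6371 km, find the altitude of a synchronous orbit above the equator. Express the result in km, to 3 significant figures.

μ = GM = 6.674×10⁻¹¹ × 5.972×10²⁴ = 3.986×10¹⁴ m³/s².
A synchronous orbit has period T, so by Kepler's third law a = (μT²/4π²)^(1/3).
μT²/4π² = 3.986×10¹⁴ × (8.616×10⁴)² / 39.48 = 7.495×10²² m³.
a = 4.216×10⁷ m = 42162 km.
Altitude h = a − R = 42162 − 6371 = 35791 km.

h_sync ≈ 35800 km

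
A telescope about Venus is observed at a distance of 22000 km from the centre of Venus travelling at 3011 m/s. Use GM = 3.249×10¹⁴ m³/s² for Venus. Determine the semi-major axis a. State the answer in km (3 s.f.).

r = 2.200×10⁷ m.
Vis-viva rearranged: 1/a = 2/r − v²/μ = 9.091×10⁻⁸ − 2.790×10⁻⁸ = 6.300×10⁻⁸ m⁻¹.
a = 1.587×10⁷ m = 15872 km.

a ≈ 15900 km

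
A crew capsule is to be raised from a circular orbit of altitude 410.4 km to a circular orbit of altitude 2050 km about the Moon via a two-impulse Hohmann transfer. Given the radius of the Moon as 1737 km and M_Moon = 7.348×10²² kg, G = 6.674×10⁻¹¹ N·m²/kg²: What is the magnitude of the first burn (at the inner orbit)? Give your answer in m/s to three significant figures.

μ = GM = 6.674×10⁻¹¹ × 7.348×10²² = 4.904×10¹² m³/s².
r₁ = 1737 + 410.4 = 2147.4 km = 2.1474×10⁶ m.
r₂ = 1737 + 2050 = 3787.0 km = 3.7870×10⁶ m.
Transfer ellipse a_t = (r₁ + r₂)/2 = 2.967×10⁶ m.
At r₁: circular v_c1 = √(μ/r₁) = 1511 m/s; transfer-perilune v_p = √[μ(2/r₁ − 1/a_t)] = 1707 m/s.
Δv₁ = v_p − v_c1 = 196.0 m/s.

Δv ≈ 196 m/s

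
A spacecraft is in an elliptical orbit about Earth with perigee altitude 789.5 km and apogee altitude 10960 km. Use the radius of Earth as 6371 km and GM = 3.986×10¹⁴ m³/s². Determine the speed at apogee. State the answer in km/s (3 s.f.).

r_p = 6371 + 789.5 = 7160.5 km = 7.1605×10⁶ m.
r_a = 6371 + 10960 = 17331 km = 1.7331×10⁷ m.
Semi-major axis a = (r_p + r_a)/2 = 12246 km = 1.225×10⁷ m.
Vis-viva: v² = μ(2/r − 1/a) = 3.986×10¹⁴ × (1.154×10⁻⁷ − 8.166×10⁻⁸) = 1.345×10⁷ m²/s².
v = 3667 m/s = 3.667 km/s.

v ≈ 3.67 km/s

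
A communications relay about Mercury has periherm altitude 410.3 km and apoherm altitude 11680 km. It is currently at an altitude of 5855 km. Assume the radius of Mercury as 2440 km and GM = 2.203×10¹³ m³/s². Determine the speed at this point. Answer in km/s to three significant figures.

v ≈ 1.65 km/s

r_p = 2440 + 410.3 = 2850.3 km = 2.8503×10⁶ m.
r_a = 2440 + 11680 = 14120 km = 1.4120×10⁷ m.
r = 2440 + 5855 = 8295.0 km = 8.295×10⁶ m.
Semi-major axis a = (r_p + r_a)/2 = 8485.1 km = 8.485×10⁶ m.
Vis-viva: v² = μ(2/r − 1/a) = 2.203×10¹³ × (2.411×10⁻⁷ − 1.179×10⁻⁷) = 2.715×10⁶ m²/s².
v = 1648 m/s = 1.648 km/s.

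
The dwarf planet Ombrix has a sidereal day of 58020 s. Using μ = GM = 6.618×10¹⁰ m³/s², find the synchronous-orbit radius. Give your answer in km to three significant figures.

r_sync ≈ 1780 km

A synchronous orbit has period T, so by Kepler's third law a = (μT²/4π²)^(1/3).
μT²/4π² = 6.618×10¹⁰ × (5.802×10⁴)² / 39.48 = 5.643×10¹⁸ m³.
a = 1.780×10⁶ m = 1780.4 km.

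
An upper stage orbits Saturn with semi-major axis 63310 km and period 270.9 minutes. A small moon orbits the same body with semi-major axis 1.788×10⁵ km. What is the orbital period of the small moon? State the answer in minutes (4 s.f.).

Kepler's third law: T² ∝ a³, so T₂ = T₁ (a₂/a₁)^(3/2).
a₂/a₁ = 2.824, (a₂/a₁)^(3/2) = 4.746.
T₂ = 270.9 × 4.746 = 1286 minutes.

T₂ ≈ 1286 minutes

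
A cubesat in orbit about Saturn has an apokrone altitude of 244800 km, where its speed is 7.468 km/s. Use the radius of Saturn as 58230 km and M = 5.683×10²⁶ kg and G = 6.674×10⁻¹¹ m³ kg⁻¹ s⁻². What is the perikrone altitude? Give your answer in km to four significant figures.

perikrone altitude ≈ 28640 km

μ = GM = 6.674×10⁻¹¹ × 5.683×10²⁶ = 3.793×10¹⁶ m³/s².
r_a = 58230 + 244800 = 3.0303×10⁵ km = 3.030×10⁸ m.
Specific energy ε = v²/2 − μ/r = -9.728×10⁷ J/kg, so a = −μ/(2ε) = 1.949×10⁸ m.
The apsides satisfy r_p + r_a = 2a, so the perikrone radius is 2a − r_a = 8.687×10⁷ m = 86866 km.
Perikrone altitude = 86866 − 58230 = 28636 km.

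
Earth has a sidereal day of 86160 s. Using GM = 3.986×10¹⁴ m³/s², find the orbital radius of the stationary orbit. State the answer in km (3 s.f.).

r_sync ≈ 42200 km

A synchronous orbit has period T, so by Kepler's third law a = (μT²/4π²)^(1/3).
μT²/4π² = 3.986×10¹⁴ × (8.616×10⁴)² / 39.48 = 7.495×10²² m³.
a = 4.216×10⁷ m = 42163 km.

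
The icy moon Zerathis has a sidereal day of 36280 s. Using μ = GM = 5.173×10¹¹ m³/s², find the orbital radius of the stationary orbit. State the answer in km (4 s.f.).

A synchronous orbit has period T, so by Kepler's third law a = (μT²/4π²)^(1/3).
μT²/4π² = 5.173×10¹¹ × (3.628×10⁴)² / 39.48 = 1.725×10¹⁹ m³.
a = 2.584×10⁶ m = 2583.7 km.

r_sync ≈ 2584 km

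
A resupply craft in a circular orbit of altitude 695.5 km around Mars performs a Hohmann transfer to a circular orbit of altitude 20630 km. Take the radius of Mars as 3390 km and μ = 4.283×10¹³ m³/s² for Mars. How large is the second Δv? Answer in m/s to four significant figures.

Δv ≈ 615.3 m/s

r₁ = 3390 + 695.5 = 4085.5 km = 4.0855×10⁶ m.
r₂ = 3390 + 20630 = 24020 km = 2.4020×10⁷ m.
Transfer ellipse a_t = (r₁ + r₂)/2 = 1.405×10⁷ m.
At r₁: circular v_c1 = √(μ/r₁) = 3238 m/s; transfer-periapsis v_p = √[μ(2/r₁ − 1/a_t)] = 4233 m/s.
At r₂: circular v_c2 = √(μ/r₂) = 1335 m/s; transfer-apoapsis v_a = √[μ(2/r₂ − 1/a_t)] = 720.0 m/s.
Δv₂ = v_c2 − v_a = 615.3 m/s.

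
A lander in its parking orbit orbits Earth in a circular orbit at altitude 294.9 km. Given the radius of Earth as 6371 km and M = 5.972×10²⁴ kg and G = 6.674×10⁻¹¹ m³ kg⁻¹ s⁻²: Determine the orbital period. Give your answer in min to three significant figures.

μ = GM = 6.674×10⁻¹¹ × 5.972×10²⁴ = 3.986×10¹⁴ m³/s².
r = 6371 + 294.9 = 6665.9 km = 6.6659×10⁶ m.
Kepler's third law: T = 2π√(r³/μ) = 2π√((6.666×10⁶)³ / 3.986×10¹⁴).
r³/μ = 7.431×10⁵ s², so T = 2π × 8.621×10² = 5.416×10³ s.
Converting: 5.416×10³ s ÷ 60.00 = 90.27 min.

T ≈ 90.3 min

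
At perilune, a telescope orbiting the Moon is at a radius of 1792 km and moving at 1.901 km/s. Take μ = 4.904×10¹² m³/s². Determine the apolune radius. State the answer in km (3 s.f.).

apolune radius ≈ 3480 km

r_p = 1.792×10⁶ m.
Specific energy ε = v²/2 − μ/r = -9.297×10⁵ J/kg, so a = −μ/(2ε) = 2.637×10⁶ m.
The apsides satisfy r_p + r_a = 2a, so the apolune radius is 2a − r_p = 3.483×10⁶ m = 3482.8 km.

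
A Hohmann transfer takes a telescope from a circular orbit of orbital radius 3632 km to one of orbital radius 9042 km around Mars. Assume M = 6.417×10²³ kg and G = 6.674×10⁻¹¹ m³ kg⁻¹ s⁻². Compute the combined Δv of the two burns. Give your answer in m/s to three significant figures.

Δv_total ≈ 1200 m/s

μ = GM = 6.674×10⁻¹¹ × 6.417×10²³ = 4.283×10¹³ m³/s².
r₁ = 3632 km = 3.632×10⁶ m.
r₂ = 9042 km = 9.042×10⁶ m.
Transfer ellipse a_t = (r₁ + r₂)/2 = 6.337×10⁶ m.
At r₁: circular v_c1 = √(μ/r₁) = 3434 m/s; transfer-periapsis v_p = √[μ(2/r₁ − 1/a_t)] = 4102 m/s.
Δv₁ = v_p − v_c1 = 667.9 m/s.
At r₂: circular v_c2 = √(μ/r₂) = 2176 m/s; transfer-apoapsis v_a = √[μ(2/r₂ − 1/a_t)] = 1648 m/s.
Δv₂ = v_c2 − v_a = 528.7 m/s.
Total Δv = Δv₁ + Δv₂ = 1197 m/s.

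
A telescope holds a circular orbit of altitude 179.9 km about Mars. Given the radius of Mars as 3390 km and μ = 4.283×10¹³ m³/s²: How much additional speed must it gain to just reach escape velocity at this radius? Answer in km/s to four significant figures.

r = 3390 + 179.9 = 3569.9 km = 3.5699×10⁶ m.
Circular speed v_c = √(μ/r) = 3464 m/s.
Escape speed v_esc = √(2μ/r) = √2 × v_c = 4898 m/s.
Δv = v_esc − v_c = 1435 m/s = 1.435 km/s.

Δv ≈ 1.435 km/s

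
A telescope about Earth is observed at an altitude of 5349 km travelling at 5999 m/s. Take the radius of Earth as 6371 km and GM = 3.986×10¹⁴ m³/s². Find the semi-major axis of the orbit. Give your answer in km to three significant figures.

a ≈ 12400 km

r = 6371 + 5349 = 11720 km = 1.172×10⁷ m.
Specific orbital energy ε = v²/2 − μ/r = (5999)²/2 − 3.986×10¹⁴/1.172×10⁷ = -1.602×10⁷ J/kg.
Since ε = −μ/(2a), a = −μ/(2ε) = 1.244×10⁷ m = 12444 km.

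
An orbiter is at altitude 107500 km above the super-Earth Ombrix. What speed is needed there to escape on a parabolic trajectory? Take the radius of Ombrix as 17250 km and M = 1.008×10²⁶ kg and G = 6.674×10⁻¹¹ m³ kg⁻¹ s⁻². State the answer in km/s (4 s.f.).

μ = GM = 6.674×10⁻¹¹ × 1.008×10²⁶ = 6.727×10¹⁵ m³/s².
r = 17250 + 107500 = 124750 km = 1.2475×10⁸ m.
Escape speed v_esc = √(2μ/r) = √(2 × 6.727×10¹⁵ / 1.248×10⁸) = √(1.079×10⁸) = 10390 m/s.
= 10.39 km/s.

v_esc ≈ 10.39 km/s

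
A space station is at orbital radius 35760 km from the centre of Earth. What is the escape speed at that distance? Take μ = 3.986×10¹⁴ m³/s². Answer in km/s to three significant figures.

v_esc ≈ 4.72 km/s

r = 35760 km = 3.576×10⁷ m.
Escape speed v_esc = √(2μ/r) = √(2 × 3.986×10¹⁴ / 3.576×10⁷) = √(2.229×10⁷) = 4722 m/s.
= 4.722 km/s.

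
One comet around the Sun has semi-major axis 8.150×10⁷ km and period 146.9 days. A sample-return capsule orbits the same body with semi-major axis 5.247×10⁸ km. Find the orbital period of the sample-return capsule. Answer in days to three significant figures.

T₂ ≈ 2400 days

Kepler's third law: T² ∝ a³, so T₂ = T₁ (a₂/a₁)^(3/2).
a₂/a₁ = 6.438, (a₂/a₁)^(3/2) = 16.34.
T₂ = 146.9 × 16.34 = 2400 days.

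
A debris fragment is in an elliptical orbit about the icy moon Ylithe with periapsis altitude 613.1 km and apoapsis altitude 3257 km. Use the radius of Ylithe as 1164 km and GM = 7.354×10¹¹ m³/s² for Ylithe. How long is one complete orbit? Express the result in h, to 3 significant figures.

r_p = 1164 + 613.1 = 1777.1 km = 1.7771×10⁶ m.
r_a = 1164 + 3257 = 4421.0 km = 4.4210×10⁶ m.
Semi-major axis a = (r_p + r_a)/2 = (1777.1 + 4421.0)/2 = 3099.1 km = 3.099×10⁶ m.
By Kepler's third law T = 2π√(a³/μ) = 2π × 6.362×10³ = 3.997×10⁴ s.
= 11.10 h.

T ≈ 11.1 h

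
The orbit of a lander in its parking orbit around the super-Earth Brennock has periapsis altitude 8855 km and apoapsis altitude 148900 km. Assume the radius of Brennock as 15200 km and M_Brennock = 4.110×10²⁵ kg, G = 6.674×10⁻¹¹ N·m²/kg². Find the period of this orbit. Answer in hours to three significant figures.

μ = GM = 6.674×10⁻¹¹ × 4.110×10²⁵ = 2.743×10¹⁵ m³/s².
r_p = 15200 + 8855 = 24055 km = 2.4055×10⁷ m.
r_a = 15200 + 148900 = 164100 km = 1.6410×10⁸ m.
Semi-major axis a = (r_p + r_a)/2 = (24055 + 1.6410×10⁵)/2 = 94078 km = 9.408×10⁷ m.
By Kepler's third law T = 2π√(a³/μ) = 2π × 1.742×10⁴ = 1.095×10⁵ s.
= 30.41 hours.

T ≈ 30.4 hours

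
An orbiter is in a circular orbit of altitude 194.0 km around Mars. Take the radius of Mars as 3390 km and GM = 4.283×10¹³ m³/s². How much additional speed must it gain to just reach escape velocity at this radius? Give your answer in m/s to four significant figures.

r = 3390 + 194.0 = 3584.0 km = 3.5840×10⁶ m.
Circular speed v_c = √(μ/r) = 3457 m/s.
Escape speed v_esc = √(2μ/r) = √2 × v_c = 4889 m/s.
Δv = v_esc − v_c = 1432 m/s.

Δv ≈ 1432 m/s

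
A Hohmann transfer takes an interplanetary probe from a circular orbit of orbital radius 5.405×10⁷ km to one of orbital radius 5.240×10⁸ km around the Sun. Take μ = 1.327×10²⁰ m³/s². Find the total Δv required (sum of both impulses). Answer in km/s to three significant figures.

Δv_total ≈ 26.2 km/s

r₁ = 5.405×10⁷ km = 5.405×10¹⁰ m.
r₂ = 5.240×10⁸ km = 5.240×10¹¹ m.
Transfer ellipse a_t = (r₁ + r₂)/2 = 2.890×10¹¹ m.
At r₁: circular v_c1 = √(μ/r₁) = 49550 m/s; transfer-perihelion v_p = √[μ(2/r₁ − 1/a_t)] = 66720 m/s.
Δv₁ = v_p − v_c1 = 17170 m/s.
At r₂: circular v_c2 = √(μ/r₂) = 15910 m/s; transfer-aphelion v_a = √[μ(2/r₂ − 1/a_t)] = 6882 m/s.
Δv₂ = v_c2 − v_a = 9032 m/s.
Total Δv = Δv₁ + Δv₂ = 26200 m/s = 26.20 km/s.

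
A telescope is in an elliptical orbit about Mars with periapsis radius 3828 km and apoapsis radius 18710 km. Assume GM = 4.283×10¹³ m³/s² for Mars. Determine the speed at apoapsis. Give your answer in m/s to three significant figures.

v ≈ 882 m/s

Semi-major axis a = (r_p + r_a)/2 = 11269 km = 1.127×10⁷ m.
Vis-viva: v² = μ(2/r − 1/a) = 4.283×10¹³ × (1.069×10⁻⁷ − 8.874×10⁻⁸) = 7.776×10⁵ m²/s².
v = 881.8 m/s.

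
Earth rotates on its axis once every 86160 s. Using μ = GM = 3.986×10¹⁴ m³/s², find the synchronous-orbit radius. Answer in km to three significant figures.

A synchronous orbit has period T, so by Kepler's third law a = (μT²/4π²)^(1/3).
μT²/4π² = 3.986×10¹⁴ × (8.616×10⁴)² / 39.48 = 7.495×10²² m³.
a = 4.216×10⁷ m = 42163 km.

r_sync ≈ 42200 km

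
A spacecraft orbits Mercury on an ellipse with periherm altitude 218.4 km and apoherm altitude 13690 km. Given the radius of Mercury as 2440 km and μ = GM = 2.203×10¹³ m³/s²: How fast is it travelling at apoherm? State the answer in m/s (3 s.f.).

r_p = 2440 + 218.4 = 2658.4 km = 2.6584×10⁶ m.
r_a = 2440 + 13690 = 16130 km = 1.6130×10⁷ m.
Semi-major axis a = (r_p + r_a)/2 = 9394.2 km = 9.394×10⁶ m.
Vis-viva: v² = μ(2/r − 1/a) = 2.203×10¹³ × (1.240×10⁻⁷ − 1.064×10⁻⁷) = 3.865×10⁵ m²/s².
v = 621.7 m/s.

v ≈ 622 m/s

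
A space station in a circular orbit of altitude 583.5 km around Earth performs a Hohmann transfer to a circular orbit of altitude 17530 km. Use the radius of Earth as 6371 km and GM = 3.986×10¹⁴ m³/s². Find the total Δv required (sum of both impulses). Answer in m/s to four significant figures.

Δv_total ≈ 3194 m/s

r₁ = 6371 + 583.5 = 6954.5 km = 6.9545×10⁶ m.
r₂ = 6371 + 17530 = 23901 km = 2.3901×10⁷ m.
Transfer ellipse a_t = (r₁ + r₂)/2 = 1.543×10⁷ m.
At r₁: circular v_c1 = √(μ/r₁) = 7571 m/s; transfer-perigee v_p = √[μ(2/r₁ − 1/a_t)] = 9423 m/s.
Δv₁ = v_p − v_c1 = 1852 m/s.
At r₂: circular v_c2 = √(μ/r₂) = 4084 m/s; transfer-apogee v_a = √[μ(2/r₂ − 1/a_t)] = 2742 m/s.
Δv₂ = v_c2 − v_a = 1342 m/s.
Total Δv = Δv₁ + Δv₂ = 3194 m/s.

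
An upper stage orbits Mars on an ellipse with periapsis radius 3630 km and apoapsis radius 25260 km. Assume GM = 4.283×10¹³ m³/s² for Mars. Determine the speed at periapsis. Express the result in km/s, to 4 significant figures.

v ≈ 4.542 km/s

Semi-major axis a = (r_p + r_a)/2 = 14445 km = 1.444×10⁷ m.
Vis-viva: v² = μ(2/r − 1/a) = 4.283×10¹³ × (5.510×10⁻⁷ − 6.923×10⁻⁸) = 2.063×10⁷ m²/s².
v = 4542 m/s = 4.542 km/s.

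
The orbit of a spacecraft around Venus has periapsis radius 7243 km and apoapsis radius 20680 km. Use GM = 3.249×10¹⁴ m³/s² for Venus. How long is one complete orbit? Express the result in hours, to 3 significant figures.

Semi-major axis a = (r_p + r_a)/2 = (7243.0 + 20680)/2 = 13962 km = 1.396×10⁷ m.
By Kepler's third law T = 2π√(a³/μ) = 2π × 2.894×10³ = 1.818×10⁴ s.
= 5.051 hours.

T ≈ 5.05 hours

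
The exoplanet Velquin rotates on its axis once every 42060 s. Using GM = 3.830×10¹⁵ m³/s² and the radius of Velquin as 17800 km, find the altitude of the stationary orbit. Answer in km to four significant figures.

h_sync ≈ 37770 km

A synchronous orbit has period T, so by Kepler's third law a = (μT²/4π²)^(1/3).
μT²/4π² = 3.830×10¹⁵ × (4.206×10⁴)² / 39.48 = 1.716×10²³ m³.
a = 5.557×10⁷ m = 55572 km.
Altitude h = a − R = 55572 − 17800 = 37772 km.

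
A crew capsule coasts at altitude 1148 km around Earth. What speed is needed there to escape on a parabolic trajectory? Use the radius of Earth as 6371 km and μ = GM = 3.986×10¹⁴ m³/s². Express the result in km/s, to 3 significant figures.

r = 6371 + 1148 = 7519.0 km = 7.5190×10⁶ m.
Escape speed v_esc = √(2μ/r) = √(2 × 3.986×10¹⁴ / 7.519×10⁶) = √(1.060×10⁸) = 10300 m/s.
= 10.30 km/s.

v_esc ≈ 10.3 km/s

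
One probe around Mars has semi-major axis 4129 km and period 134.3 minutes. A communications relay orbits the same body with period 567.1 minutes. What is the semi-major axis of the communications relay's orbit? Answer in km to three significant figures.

a₂ ≈ 10800 km

Kepler's third law: a³ ∝ T², so a₂ = a₁ (T₂/T₁)^(2/3).
T₂/T₁ = 4.223, (T₂/T₁)^(2/3) = 2.612.
a₂ = 4129 × 2.612 = 10790 km.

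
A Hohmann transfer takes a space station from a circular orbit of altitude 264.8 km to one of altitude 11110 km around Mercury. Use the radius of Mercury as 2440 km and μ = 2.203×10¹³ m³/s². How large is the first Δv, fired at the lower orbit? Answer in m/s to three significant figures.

Δv ≈ 831 m/s

r₁ = 2440 + 264.8 = 2704.8 km = 2.7048×10⁶ m.
r₂ = 2440 + 11110 = 13550 km = 1.3550×10⁷ m.
Transfer ellipse a_t = (r₁ + r₂)/2 = 8.127×10⁶ m.
At r₁: circular v_c1 = √(μ/r₁) = 2854 m/s; transfer-periherm v_p = √[μ(2/r₁ − 1/a_t)] = 3685 m/s.
Δv₁ = v_p − v_c1 = 831.1 m/s.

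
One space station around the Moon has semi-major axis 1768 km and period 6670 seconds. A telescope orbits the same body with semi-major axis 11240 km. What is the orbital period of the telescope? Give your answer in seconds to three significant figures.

Kepler's third law: T² ∝ a³, so T₂ = T₁ (a₂/a₁)^(3/2).
a₂/a₁ = 6.357, (a₂/a₁)^(3/2) = 16.03.
T₂ = 6670 × 16.03 = 1.069×10⁵ seconds.

T₂ ≈ 1.07×10⁵ seconds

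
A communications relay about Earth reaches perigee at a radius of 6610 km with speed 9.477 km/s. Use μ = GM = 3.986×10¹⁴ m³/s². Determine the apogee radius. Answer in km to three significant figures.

r_p = 6.610×10⁶ m.
Specific energy ε = v²/2 − μ/r = -1.540×10⁷ J/kg, so a = −μ/(2ε) = 1.295×10⁷ m.
The apsides satisfy r_p + r_a = 2a, so the apogee radius is 2a − r_p = 1.928×10⁷ m = 19280 km.

apogee radius ≈ 19300 km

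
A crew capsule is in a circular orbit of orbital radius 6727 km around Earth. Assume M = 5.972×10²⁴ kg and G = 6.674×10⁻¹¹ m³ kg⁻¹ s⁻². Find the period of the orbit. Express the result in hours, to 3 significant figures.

T ≈ 1.53 hours

μ = GM = 6.674×10⁻¹¹ × 5.972×10²⁴ = 3.986×10¹⁴ m³/s².
r = 6727 km = 6.727×10⁶ m.
Kepler's third law: T = 2π√(r³/μ) = 2π√((6.727×10⁶)³ / 3.986×10¹⁴).
r³/μ = 7.638×10⁵ s², so T = 2π × 8.739×10² = 5.491×10³ s.
Converting: 5.491×10³ s ÷ 3600 = 1.525 hours.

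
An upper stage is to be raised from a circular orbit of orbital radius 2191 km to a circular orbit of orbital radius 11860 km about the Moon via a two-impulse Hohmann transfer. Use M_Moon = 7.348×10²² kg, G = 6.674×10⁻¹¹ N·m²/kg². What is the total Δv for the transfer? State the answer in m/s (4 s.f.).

μ = GM = 6.674×10⁻¹¹ × 7.348×10²² = 4.904×10¹² m³/s².
r₁ = 2191 km = 2.191×10⁶ m.
r₂ = 11860 km = 1.186×10⁷ m.
Transfer ellipse a_t = (r₁ + r₂)/2 = 7.026×10⁶ m.
At r₁: circular v_c1 = √(μ/r₁) = 1496 m/s; transfer-perilune v_p = √[μ(2/r₁ − 1/a_t)] = 1944 m/s.
Δv₁ = v_p − v_c1 = 447.8 m/s.
At r₂: circular v_c2 = √(μ/r₂) = 643.0 m/s; transfer-apolune v_a = √[μ(2/r₂ − 1/a_t)] = 359.1 m/s.
Δv₂ = v_c2 − v_a = 283.9 m/s.
Total Δv = Δv₁ + Δv₂ = 731.7 m/s.

Δv_total ≈ 731.7 m/s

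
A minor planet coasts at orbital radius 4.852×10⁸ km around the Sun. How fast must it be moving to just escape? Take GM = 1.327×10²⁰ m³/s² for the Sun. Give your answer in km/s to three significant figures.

v_esc ≈ 23.4 km/s

r = 4.852×10⁸ km = 4.852×10¹¹ m.
Escape speed v_esc = √(2μ/r) = √(2 × 1.327×10²⁰ / 4.852×10¹¹) = √(5.470×10⁸) = 23390 m/s.
= 23.39 km/s.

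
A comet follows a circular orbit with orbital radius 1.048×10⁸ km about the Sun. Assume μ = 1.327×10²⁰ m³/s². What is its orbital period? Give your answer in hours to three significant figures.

r = 1.048×10⁸ km = 1.048×10¹¹ m.
Kepler's third law: T = 2π√(r³/μ) = 2π√((1.048×10¹¹)³ / 1.327×10²⁰).
r³/μ = 8.674×10¹² s², so T = 2π × 2.945×10⁶ = 1.850×10⁷ s.
Converting: 1.850×10⁷ s ÷ 3600 = 5140 hours.

T ≈ 5140 hours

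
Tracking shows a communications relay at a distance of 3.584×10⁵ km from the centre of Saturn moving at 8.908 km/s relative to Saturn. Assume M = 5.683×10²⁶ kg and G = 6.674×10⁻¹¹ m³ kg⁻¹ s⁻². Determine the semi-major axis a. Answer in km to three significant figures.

μ = GM = 6.674×10⁻¹¹ × 5.683×10²⁶ = 3.793×10¹⁶ m³/s².
r = 3.584×10⁸ m.
Specific orbital energy ε = v²/2 − μ/r = (8908)²/2 − 3.793×10¹⁶/3.584×10⁸ = -6.615×10⁷ J/kg.
Since ε = −μ/(2a), a = −μ/(2ε) = 2.867×10⁸ m = 2.8668×10⁵ km.

a ≈ 2.87×10⁵ km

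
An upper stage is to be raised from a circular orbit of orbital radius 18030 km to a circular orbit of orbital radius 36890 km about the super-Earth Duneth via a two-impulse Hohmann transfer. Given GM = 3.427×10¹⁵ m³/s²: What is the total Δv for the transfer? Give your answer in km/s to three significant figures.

r₁ = 18030 km = 1.803×10⁷ m.
r₂ = 36890 km = 3.689×10⁷ m.
Transfer ellipse a_t = (r₁ + r₂)/2 = 2.746×10⁷ m.
At r₁: circular v_c1 = √(μ/r₁) = 13790 m/s; transfer-periapsis v_p = √[μ(2/r₁ − 1/a_t)] = 15980 m/s.
Δv₁ = v_p − v_c1 = 2193 m/s.
At r₂: circular v_c2 = √(μ/r₂) = 9638 m/s; transfer-apoapsis v_a = √[μ(2/r₂ − 1/a_t)] = 7810 m/s.
Δv₂ = v_c2 − v_a = 1828 m/s.
Total Δv = Δv₁ + Δv₂ = 4021 m/s = 4.021 km/s.

Δv_total ≈ 4.02 km/s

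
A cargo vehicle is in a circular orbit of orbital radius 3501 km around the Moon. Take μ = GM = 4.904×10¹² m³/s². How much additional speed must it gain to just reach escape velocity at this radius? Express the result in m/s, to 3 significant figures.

r = 3501 km = 3.501×10⁶ m.
Circular speed v_c = √(μ/r) = 1184 m/s.
Escape speed v_esc = √(2μ/r) = √2 × v_c = 1674 m/s.
Δv = v_esc − v_c = 490.2 m/s.

Δv ≈ 490 m/s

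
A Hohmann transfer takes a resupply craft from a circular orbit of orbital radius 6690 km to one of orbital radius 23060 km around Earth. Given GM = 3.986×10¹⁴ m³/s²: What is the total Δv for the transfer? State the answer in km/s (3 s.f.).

r₁ = 6690 km = 6.690×10⁶ m.
r₂ = 23060 km = 2.306×10⁷ m.
Transfer ellipse a_t = (r₁ + r₂)/2 = 1.488×10⁷ m.
At r₁: circular v_c1 = √(μ/r₁) = 7719 m/s; transfer-perigee v_p = √[μ(2/r₁ − 1/a_t)] = 9611 m/s.
Δv₁ = v_p − v_c1 = 1892 m/s.
At r₂: circular v_c2 = √(μ/r₂) = 4158 m/s; transfer-apogee v_a = √[μ(2/r₂ − 1/a_t)] = 2788 m/s.
Δv₂ = v_c2 − v_a = 1369 m/s.
Total Δv = Δv₁ + Δv₂ = 3261 m/s = 3.261 km/s.

Δv_total ≈ 3.26 km/s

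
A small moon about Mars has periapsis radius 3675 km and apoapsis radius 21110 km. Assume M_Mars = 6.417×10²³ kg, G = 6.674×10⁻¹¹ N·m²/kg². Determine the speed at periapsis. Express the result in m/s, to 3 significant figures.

μ = GM = 6.674×10⁻¹¹ × 6.417×10²³ = 4.283×10¹³ m³/s².
Semi-major axis a = (r_p + r_a)/2 = 12392 km = 1.239×10⁷ m.
Vis-viva: v² = μ(2/r − 1/a) = 4.283×10¹³ × (5.442×10⁻⁷ − 8.069×10⁻⁸) = 1.985×10⁷ m²/s².
v = 4455 m/s.

v ≈ 4460 m/s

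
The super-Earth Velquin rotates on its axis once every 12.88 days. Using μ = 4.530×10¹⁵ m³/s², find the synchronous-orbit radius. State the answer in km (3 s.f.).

r_sync ≈ 5.22×10⁵ km

T = 12.88 days = 1.113×10⁶ s.
A synchronous orbit has period T, so by Kepler's third law a = (μT²/4π²)^(1/3).
μT²/4π² = 4.530×10¹⁵ × (1.113×10⁶)² / 39.48 = 1.421×10²⁶ m³.
a = 5.218×10⁸ m = 5.2183×10⁵ km.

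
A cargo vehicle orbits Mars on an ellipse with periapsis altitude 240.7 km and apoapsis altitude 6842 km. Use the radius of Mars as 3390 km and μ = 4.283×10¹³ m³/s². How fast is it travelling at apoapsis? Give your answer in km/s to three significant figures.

v ≈ 1.48 km/s

r_p = 3390 + 240.7 = 3630.7 km = 3.6307×10⁶ m.
r_a = 3390 + 6842 = 10232 km = 1.0232×10⁷ m.
Semi-major axis a = (r_p + r_a)/2 = 6931.4 km = 6.931×10⁶ m.
Vis-viva: v² = μ(2/r − 1/a) = 4.283×10¹³ × (1.955×10⁻⁷ − 1.443×10⁻⁷) = 2.193×10⁶ m²/s².
v = 1481 m/s = 1.481 km/s.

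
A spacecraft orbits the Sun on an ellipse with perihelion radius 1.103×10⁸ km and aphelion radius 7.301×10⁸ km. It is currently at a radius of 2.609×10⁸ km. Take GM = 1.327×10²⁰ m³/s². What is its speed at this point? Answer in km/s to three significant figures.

Semi-major axis a = (r_p + r_a)/2 = 4.2020×10⁸ km = 4.202×10¹¹ m.
Vis-viva: v² = μ(2/r − 1/a) = 1.327×10²⁰ × (7.666×10⁻¹² − 2.380×10⁻¹²) = 7.014×10⁸ m²/s².
v = 26480 m/s = 26.48 km/s.

v ≈ 26.5 km/s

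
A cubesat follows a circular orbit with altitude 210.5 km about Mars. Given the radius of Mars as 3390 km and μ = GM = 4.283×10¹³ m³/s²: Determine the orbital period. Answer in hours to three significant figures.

T ≈ 1.82 hours

r = 3390 + 210.5 = 3600.5 km = 3.6005×10⁶ m.
Kepler's third law: T = 2π√(r³/μ) = 2π√((3.600×10⁶)³ / 4.283×10¹³).
r³/μ = 1.090×10⁶ s², so T = 2π × 1.044×10³ = 6.559×10³ s.
Converting: 6.559×10³ s ÷ 3600 = 1.822 hours.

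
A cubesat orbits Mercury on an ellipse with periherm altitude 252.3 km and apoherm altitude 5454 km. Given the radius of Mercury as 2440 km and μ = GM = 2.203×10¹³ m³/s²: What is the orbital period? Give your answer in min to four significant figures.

T ≈ 271.7 min

r_p = 2440 + 252.3 = 2692.3 km = 2.6923×10⁶ m.
r_a = 2440 + 5454 = 7894.0 km = 7.8940×10⁶ m.
Semi-major axis a = (r_p + r_a)/2 = (2692.3 + 7894.0)/2 = 5293.1 km = 5.293×10⁶ m.
By Kepler's third law T = 2π√(a³/μ) = 2π × 2.595×10³ = 1.630×10⁴ s.
= 271.7 min.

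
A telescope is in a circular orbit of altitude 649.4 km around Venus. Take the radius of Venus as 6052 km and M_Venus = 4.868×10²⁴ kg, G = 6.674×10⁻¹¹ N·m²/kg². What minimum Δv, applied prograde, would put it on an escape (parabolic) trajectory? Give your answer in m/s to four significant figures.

μ = GM = 6.674×10⁻¹¹ × 4.868×10²⁴ = 3.249×10¹⁴ m³/s².
r = 6052 + 649.4 = 6701.4 km = 6.7014×10⁶ m.
Circular speed v_c = √(μ/r) = 6963 m/s.
Escape speed v_esc = √(2μ/r) = √2 × v_c = 9847 m/s.
Δv = v_esc − v_c = 2884 m/s.

Δv ≈ 2884 m/s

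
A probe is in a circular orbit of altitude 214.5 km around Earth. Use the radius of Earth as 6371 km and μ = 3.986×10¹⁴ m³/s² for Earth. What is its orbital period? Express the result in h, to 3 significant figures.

T ≈ 1.48 h

r = 6371 + 214.5 = 6585.5 km = 6.5855×10⁶ m.
Kepler's third law: T = 2π√(r³/μ) = 2π√((6.586×10⁶)³ / 3.986×10¹⁴).
r³/μ = 7.165×10⁵ s², so T = 2π × 8.465×10² = 5.319×10³ s.
Converting: 5.319×10³ s ÷ 3600 = 1.477 h.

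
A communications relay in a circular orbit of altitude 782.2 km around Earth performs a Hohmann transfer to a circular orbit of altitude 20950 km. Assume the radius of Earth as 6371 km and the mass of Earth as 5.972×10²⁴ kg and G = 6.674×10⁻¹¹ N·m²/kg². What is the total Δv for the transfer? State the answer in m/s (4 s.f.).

μ = GM = 6.674×10⁻¹¹ × 5.972×10²⁴ = 3.986×10¹⁴ m³/s².
r₁ = 6371 + 782.2 = 7153.2 km = 7.1532×10⁶ m.
r₂ = 6371 + 20950 = 27321 km = 2.7321×10⁷ m.
Transfer ellipse a_t = (r₁ + r₂)/2 = 1.724×10⁷ m.
At r₁: circular v_c1 = √(μ/r₁) = 7465 m/s; transfer-perigee v_p = √[μ(2/r₁ − 1/a_t)] = 9398 m/s.
Δv₁ = v_p − v_c1 = 1933 m/s.
At r₂: circular v_c2 = √(μ/r₂) = 3819 m/s; transfer-apogee v_a = √[μ(2/r₂ − 1/a_t)] = 2460 m/s.
Δv₂ = v_c2 − v_a = 1359 m/s.
Total Δv = Δv₁ + Δv₂ = 3292 m/s.

Δv_total ≈ 3292 m/s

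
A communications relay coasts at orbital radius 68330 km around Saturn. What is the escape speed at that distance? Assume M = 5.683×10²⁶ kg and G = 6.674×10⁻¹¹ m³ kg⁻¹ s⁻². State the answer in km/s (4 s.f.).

v_esc ≈ 33.32 km/s

μ = GM = 6.674×10⁻¹¹ × 5.683×10²⁶ = 3.793×10¹⁶ m³/s².
r = 68330 km = 6.833×10⁷ m.
Escape speed v_esc = √(2μ/r) = √(2 × 3.793×10¹⁶ / 6.833×10⁷) = √(1.110×10⁹) = 33320 m/s.
= 33.32 km/s.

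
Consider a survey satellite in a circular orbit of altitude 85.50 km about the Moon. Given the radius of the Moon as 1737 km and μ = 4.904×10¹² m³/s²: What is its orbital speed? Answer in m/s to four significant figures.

r = 1737 + 85.50 = 1822.5 km = 1.8225×10⁶ m.
For a circular orbit v = √(μ/r) = √(4.904×10¹² / 1.822×10⁶) = √(2.691×10⁶) = 1640 m/s.

v ≈ 1640 m/s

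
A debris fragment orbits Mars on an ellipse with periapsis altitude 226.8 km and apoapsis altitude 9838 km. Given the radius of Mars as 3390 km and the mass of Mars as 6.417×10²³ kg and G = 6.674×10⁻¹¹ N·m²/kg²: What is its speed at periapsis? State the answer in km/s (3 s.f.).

v ≈ 4.31 km/s

μ = GM = 6.674×10⁻¹¹ × 6.417×10²³ = 4.283×10¹³ m³/s².
r_p = 3390 + 226.8 = 3616.8 km = 3.6168×10⁶ m.
r_a = 3390 + 9838 = 13228 km = 1.3228×10⁷ m.
Semi-major axis a = (r_p + r_a)/2 = 8422.4 km = 8.422×10⁶ m.
Vis-viva: v² = μ(2/r − 1/a) = 4.283×10¹³ × (5.530×10⁻⁷ − 1.187×10⁻⁷) = 1.860×10⁷ m²/s².
v = 4312 m/s = 4.312 km/s.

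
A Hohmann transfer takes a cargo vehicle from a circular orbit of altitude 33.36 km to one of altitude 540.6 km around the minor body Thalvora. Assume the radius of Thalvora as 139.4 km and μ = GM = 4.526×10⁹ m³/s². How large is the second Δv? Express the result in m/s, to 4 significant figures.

r₁ = 139.4 + 33.36 = 172.76 km = 1.7276×10⁵ m.
r₂ = 139.4 + 540.6 = 680.00 km = 6.8000×10⁵ m.
Transfer ellipse a_t = (r₁ + r₂)/2 = 4.264×10⁵ m.
At r₁: circular v_c1 = √(μ/r₁) = 161.9 m/s; transfer-periapsis v_p = √[μ(2/r₁ − 1/a_t)] = 204.4 m/s.
At r₂: circular v_c2 = √(μ/r₂) = 81.58 m/s; transfer-apoapsis v_a = √[μ(2/r₂ − 1/a_t)] = 51.93 m/s.
Δv₂ = v_c2 − v_a = 29.65 m/s.

Δv ≈ 29.65 m/s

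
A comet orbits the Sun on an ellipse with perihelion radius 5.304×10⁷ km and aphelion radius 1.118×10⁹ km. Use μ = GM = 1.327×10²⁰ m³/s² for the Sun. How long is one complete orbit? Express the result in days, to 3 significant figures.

T ≈ 2830 days

Semi-major axis a = (r_p + r_a)/2 = (5.3040×10⁷ + 1.1180×10⁹)/2 = 5.8552×10⁸ km = 5.855×10¹¹ m.
By Kepler's third law T = 2π√(a³/μ) = 2π × 3.889×10⁷ = 2.444×10⁸ s.
= 2828 days.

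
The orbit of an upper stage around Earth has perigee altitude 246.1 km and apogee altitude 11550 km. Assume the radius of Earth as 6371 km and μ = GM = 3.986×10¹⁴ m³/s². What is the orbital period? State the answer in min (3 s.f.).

T ≈ 225 min

r_p = 6371 + 246.1 = 6617.1 km = 6.6171×10⁶ m.
r_a = 6371 + 11550 = 17921 km = 1.7921×10⁷ m.
Semi-major axis a = (r_p + r_a)/2 = (6617.1 + 17921)/2 = 12269 km = 1.227×10⁷ m.
By Kepler's third law T = 2π√(a³/μ) = 2π × 2.153×10³ = 1.352×10⁴ s.
= 225.4 min.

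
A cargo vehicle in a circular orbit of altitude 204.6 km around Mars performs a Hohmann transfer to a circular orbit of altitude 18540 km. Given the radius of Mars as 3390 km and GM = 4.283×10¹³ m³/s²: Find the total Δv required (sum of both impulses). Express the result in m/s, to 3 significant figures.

Δv_total ≈ 1730 m/s

r₁ = 3390 + 204.6 = 3594.6 km = 3.5946×10⁶ m.
r₂ = 3390 + 18540 = 21930 km = 2.1930×10⁷ m.
Transfer ellipse a_t = (r₁ + r₂)/2 = 1.276×10⁷ m.
At r₁: circular v_c1 = √(μ/r₁) = 3452 m/s; transfer-periapsis v_p = √[μ(2/r₁ − 1/a_t)] = 4525 m/s.
Δv₁ = v_p − v_c1 = 1073 m/s.
At r₂: circular v_c2 = √(μ/r₂) = 1398 m/s; transfer-apoapsis v_a = √[μ(2/r₂ − 1/a_t)] = 741.7 m/s.
Δv₂ = v_c2 − v_a = 655.8 m/s.
Total Δv = Δv₁ + Δv₂ = 1729 m/s.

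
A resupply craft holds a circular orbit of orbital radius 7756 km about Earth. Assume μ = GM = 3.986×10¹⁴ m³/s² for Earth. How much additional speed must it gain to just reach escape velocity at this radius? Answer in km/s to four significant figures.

r = 7756 km = 7.756×10⁶ m.
Circular speed v_c = √(μ/r) = 7169 m/s.
Escape speed v_esc = √(2μ/r) = √2 × v_c = 10140 m/s.
Δv = v_esc − v_c = 2969 m/s = 2.969 km/s.

Δv ≈ 2.969 km/s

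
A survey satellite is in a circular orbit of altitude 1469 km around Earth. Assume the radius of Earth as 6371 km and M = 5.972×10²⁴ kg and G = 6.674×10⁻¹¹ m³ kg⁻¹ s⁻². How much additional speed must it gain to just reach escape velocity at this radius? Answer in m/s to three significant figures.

Δv ≈ 2950 m/s

μ = GM = 6.674×10⁻¹¹ × 5.972×10²⁴ = 3.986×10¹⁴ m³/s².
r = 6371 + 1469 = 7840.0 km = 7.8400×10⁶ m.
Circular speed v_c = √(μ/r) = 7130 m/s.
Escape speed v_esc = √(2μ/r) = √2 × v_c = 10080 m/s.
Δv = v_esc − v_c = 2953 m/s.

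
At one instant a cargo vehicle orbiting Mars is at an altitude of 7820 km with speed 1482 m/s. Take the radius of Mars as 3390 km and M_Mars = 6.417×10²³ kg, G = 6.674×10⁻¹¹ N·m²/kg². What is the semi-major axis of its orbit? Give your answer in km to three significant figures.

a ≈ 7870 km

μ = GM = 6.674×10⁻¹¹ × 6.417×10²³ = 4.283×10¹³ m³/s².
r = 3390 + 7820 = 11210 km = 1.121×10⁷ m.
Specific orbital energy ε = v²/2 − μ/r = (1482)²/2 − 4.283×10¹³/1.121×10⁷ = -2.722×10⁶ J/kg.
Since ε = −μ/(2a), a = −μ/(2ε) = 7.866×10⁶ m = 7866.1 km.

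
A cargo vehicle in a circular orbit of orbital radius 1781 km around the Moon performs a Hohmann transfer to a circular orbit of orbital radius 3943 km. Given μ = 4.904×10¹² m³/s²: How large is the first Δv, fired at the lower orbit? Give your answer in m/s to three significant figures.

Δv ≈ 288 m/s

r₁ = 1781 km = 1.781×10⁶ m.
r₂ = 3943 km = 3.943×10⁶ m.
Transfer ellipse a_t = (r₁ + r₂)/2 = 2.862×10⁶ m.
At r₁: circular v_c1 = √(μ/r₁) = 1659 m/s; transfer-perilune v_p = √[μ(2/r₁ − 1/a_t)] = 1948 m/s.
Δv₁ = v_p − v_c1 = 288.3 m/s.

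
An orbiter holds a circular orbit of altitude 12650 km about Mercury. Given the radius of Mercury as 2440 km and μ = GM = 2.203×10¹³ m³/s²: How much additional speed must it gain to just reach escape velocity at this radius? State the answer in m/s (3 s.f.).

r = 2440 + 12650 = 15090 km = 1.5090×10⁷ m.
Circular speed v_c = √(μ/r) = 1208 m/s.
Escape speed v_esc = √(2μ/r) = √2 × v_c = 1709 m/s.
Δv = v_esc − v_c = 500.5 m/s.

Δv ≈ 500 m/s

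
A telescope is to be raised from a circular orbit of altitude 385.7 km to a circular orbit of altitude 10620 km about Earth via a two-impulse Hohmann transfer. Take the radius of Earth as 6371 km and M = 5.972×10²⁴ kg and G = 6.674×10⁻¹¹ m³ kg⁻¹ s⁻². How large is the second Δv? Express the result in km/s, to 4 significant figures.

μ = GM = 6.674×10⁻¹¹ × 5.972×10²⁴ = 3.986×10¹⁴ m³/s².
r₁ = 6371 + 385.7 = 6756.7 km = 6.7567×10⁶ m.
r₂ = 6371 + 10620 = 16991 km = 1.6991×10⁷ m.
Transfer ellipse a_t = (r₁ + r₂)/2 = 1.187×10⁷ m.
At r₁: circular v_c1 = √(μ/r₁) = 7680 m/s; transfer-perigee v_p = √[μ(2/r₁ − 1/a_t)] = 9188 m/s.
At r₂: circular v_c2 = √(μ/r₂) = 4843 m/s; transfer-apogee v_a = √[μ(2/r₂ − 1/a_t)] = 3654 m/s.
Δv₂ = v_c2 − v_a = 1190 m/s.
= 1.190 km/s.

Δv ≈ 1.190 km/s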